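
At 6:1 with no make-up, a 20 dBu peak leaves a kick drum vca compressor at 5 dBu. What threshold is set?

2 dBu

Gain reduction = 20 − 5 = 15 dB; output overshoot = GR / (R − 1) = 15 / 5 = 3 dB.
Threshold = output − output overshoot = 5 − 3 = 2 dBu.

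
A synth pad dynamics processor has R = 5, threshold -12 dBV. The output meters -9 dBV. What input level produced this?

That's 3 dB above the -12 dBV threshold.
Input overshoot = R × output overshoot = 15 dB → input = -12 + 15 = 3 dBV.

3 dBV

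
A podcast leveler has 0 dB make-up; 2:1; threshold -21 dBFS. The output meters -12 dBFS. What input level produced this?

Post-compression overshoot = -12 − (-21) = 9 dB.
Before 2:1 compression the overshoot was 9 × 2 = 18 dB, so input = -21 + 18 = -3 dBFS.

-3 dBFS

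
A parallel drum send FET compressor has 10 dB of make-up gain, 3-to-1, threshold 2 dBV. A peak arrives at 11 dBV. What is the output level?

Overshoot: 11 − 2 = 9 dB.
The 9 dB excess becomes 3 dB after 3:1 reduction.
So the level is 2 + 3 = 5 dBV; make-up adds 10 dB, giving 15 dBV.

15 dBV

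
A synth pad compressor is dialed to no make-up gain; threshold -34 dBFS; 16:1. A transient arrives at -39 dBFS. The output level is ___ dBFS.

-39 dBFS

-39 dBFS is 5 dB below the -34 dBFS threshold, so no gain reduction is applied.
Output = input = -39 dBFS.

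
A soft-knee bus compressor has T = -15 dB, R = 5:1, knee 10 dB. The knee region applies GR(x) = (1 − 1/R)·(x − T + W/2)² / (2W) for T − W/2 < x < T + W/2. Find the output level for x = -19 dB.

-19.04 dB

x − T + W/2 = -19 − (-15) + 5 = 1.
GR = (1 − 1/5) × 1² / 20 = 0.8 × 1 / 20 = 0.04 dB.
Output = -19 − 0.04 = -19.04 dB.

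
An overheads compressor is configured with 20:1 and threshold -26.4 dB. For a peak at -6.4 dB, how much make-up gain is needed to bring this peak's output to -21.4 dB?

The peak compresses to -26.4 + 20/20 = -25.4 dB.
To reach -21.4 dB requires -21.4 − (-25.4) = 4 dB of make-up.

4 dB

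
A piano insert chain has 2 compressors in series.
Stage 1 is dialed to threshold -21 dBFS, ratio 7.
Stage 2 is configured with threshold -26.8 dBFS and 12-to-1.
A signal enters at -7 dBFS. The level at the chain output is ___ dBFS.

-26.15 dBFS

Stage 1: overshoot 14 dB → 14/7 = 2 dB → -19 dBFS.
Stage 2: -19 dBFS is 7.8 dB over -26.8 dBFS; at 12:1 that becomes 0.65 dB over, giving -26.15 dBFS.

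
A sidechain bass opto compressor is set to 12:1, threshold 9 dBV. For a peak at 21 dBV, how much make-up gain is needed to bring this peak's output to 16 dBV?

The peak compresses to 9 + 12/12 = 10 dBV.
To reach 16 dBV requires 16 − 10 = 6 dB of make-up.

6 dB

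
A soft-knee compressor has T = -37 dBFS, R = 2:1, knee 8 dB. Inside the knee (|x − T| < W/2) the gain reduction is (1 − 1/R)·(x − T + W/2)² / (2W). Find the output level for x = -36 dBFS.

-36.78125 dBFS

x − T + W/2 = -36 − (-37) + 4 = 5.
GR = (1 − 1/2) × 5² / 16 = 0.5 × 25 / 16 = 0.78125 dB.
Output = -36 − 0.78125 = -36.78125 dBFS.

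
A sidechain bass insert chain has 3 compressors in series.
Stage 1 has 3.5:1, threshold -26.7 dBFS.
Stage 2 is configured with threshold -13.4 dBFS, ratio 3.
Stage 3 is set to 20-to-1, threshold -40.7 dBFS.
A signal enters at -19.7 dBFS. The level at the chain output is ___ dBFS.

Stage 1: -19.7 dBFS is 7 dB over -26.7 dBFS; at 3.5:1 that becomes 2 dB over, giving -24.7 dBFS.
Stage 2: -24.7 dBFS is at or below the -13.4 dBFS threshold — no compression; output -24.7 dBFS.
Stage 3: -24.7 dBFS is 16 dB over -40.7 dBFS; at 20:1 that becomes 0.8 dB over, giving -39.9 dBFS.

-39.9 dBFS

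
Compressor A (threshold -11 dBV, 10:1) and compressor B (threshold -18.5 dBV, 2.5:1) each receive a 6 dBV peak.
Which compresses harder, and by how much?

A: 17 dB over, compressed to 1.7 dB over, so 15.3 dB of GR.
B: 24.5 dB over, compressed to 9.8 dB over, so 14.7 dB of GR.
A applies 0.6 dB more gain reduction.

A, by 0.6 dB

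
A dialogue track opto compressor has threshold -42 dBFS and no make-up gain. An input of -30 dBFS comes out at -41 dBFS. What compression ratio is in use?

Input overshoot = -30 − (-42) = 12 dB; output overshoot = -41 − (-42) = 1 dB.
Ratio = 12 / 1 = 12.

12:1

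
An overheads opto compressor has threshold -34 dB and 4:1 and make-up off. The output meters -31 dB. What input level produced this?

-22 dB

The compressed level sits -31 − (-34) = 3 dB over threshold.
Before 4:1 compression the overshoot was 3 × 4 = 12 dB, so input = -34 + 12 = -22 dB.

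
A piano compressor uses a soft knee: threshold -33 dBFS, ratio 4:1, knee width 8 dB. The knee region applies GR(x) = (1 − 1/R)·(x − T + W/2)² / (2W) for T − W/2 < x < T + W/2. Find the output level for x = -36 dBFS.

-36.046875 dBFS

x − T + W/2 = -36 − (-33) + 4 = 1.
GR = (1 − 1/4) × 1² / 16 = 0.75 × 1 / 16 = 0.046875 dB.
Output = -36 − 0.046875 = -36.046875 dBFS.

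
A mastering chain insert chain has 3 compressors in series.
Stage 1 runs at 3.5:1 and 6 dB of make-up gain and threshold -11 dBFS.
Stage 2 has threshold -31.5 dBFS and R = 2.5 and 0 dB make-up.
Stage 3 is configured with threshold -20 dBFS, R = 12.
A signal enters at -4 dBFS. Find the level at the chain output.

-20.1 dBFS

Stage 1: overshoot 7 dB → 7/3.5 = 2 dB → -9 dBFS; +6 dB make-up → -3 dBFS.
Stage 2: -3 dBFS is 28.5 dB over -31.5 dBFS; at 2.5:1 that becomes 11.4 dB over, giving -20.1 dBFS.
Stage 3: -20.1 dBFS ≤ -20 dBFS, so stage 3 doesn't engage; output -20.1 dBFS.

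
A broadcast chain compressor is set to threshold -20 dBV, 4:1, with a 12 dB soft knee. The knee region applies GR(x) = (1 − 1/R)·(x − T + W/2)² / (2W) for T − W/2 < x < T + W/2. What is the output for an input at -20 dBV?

-21.125 dBV

x − T + W/2 = -20 − (-20) + 6 = 6.
GR = (1 − 1/4) × 6² / 24 = 0.75 × 36 / 24 = 1.125 dB.
Output = -20 − 1.125 = -21.125 dBV.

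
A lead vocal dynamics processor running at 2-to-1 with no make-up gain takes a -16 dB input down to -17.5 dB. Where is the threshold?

Input is 3 dB above T (since output overshoot × R = input overshoot: (-17.5 − T)·2 = -16 − T gives T = -19 dB).
Check: -19 + (-16 − (-19))/2 = -19 + 1.5 = -17.5 dB. ✓

-19 dB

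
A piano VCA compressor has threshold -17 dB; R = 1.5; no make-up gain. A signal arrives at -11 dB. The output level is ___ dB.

-13 dB

Overshoot: -11 − (-17) = 6 dB.
At 1.5:1 the overshoot is divided by 1.5, leaving 4 dB above threshold.
So the level is -17 + 4 = -13 dB.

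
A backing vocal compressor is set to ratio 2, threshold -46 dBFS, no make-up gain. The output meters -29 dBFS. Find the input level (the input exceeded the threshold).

Post-compression overshoot = -29 − (-46) = 17 dB.
Input overshoot = R × output overshoot = 34 dB → input = -46 + 34 = -12 dBFS.

-12 dBFS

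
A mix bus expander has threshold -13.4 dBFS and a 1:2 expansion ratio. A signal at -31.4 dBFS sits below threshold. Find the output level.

Below threshold, a 1:2 expander applies gain = (2−1)×(T − x) of attenuation.
(2−1) × 18 = 18 dB, so output = -31.4 − 18 = -49.4 dBFS.

-49.4 dBFS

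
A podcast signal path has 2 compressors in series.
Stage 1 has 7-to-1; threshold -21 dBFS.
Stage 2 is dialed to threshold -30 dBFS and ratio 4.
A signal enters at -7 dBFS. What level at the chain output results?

Stage 1: 14 dB above -21 dBFS, reduced 7:1 to 2 dB above → -19 dBFS.
Stage 2: overshoot 11 dB → 11/4 = 2.75 dB → -27.25 dBFS.

-27.25 dBFS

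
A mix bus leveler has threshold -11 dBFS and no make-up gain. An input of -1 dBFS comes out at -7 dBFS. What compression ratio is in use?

Input overshoot = -1 − (-11) = 10 dB; output overshoot = -7 − (-11) = 4 dB.
Ratio = 10 / 4 = 2.5.

2.5:1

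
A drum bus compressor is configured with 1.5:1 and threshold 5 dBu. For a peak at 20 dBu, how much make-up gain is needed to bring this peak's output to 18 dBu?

Without make-up, output = threshold + overshoot/1.5 = 5 + 10 = 15 dBu.
Gap to target: 3 dB.

3 dB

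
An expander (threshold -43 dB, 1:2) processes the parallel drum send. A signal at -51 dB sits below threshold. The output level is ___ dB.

-59 dB

The input is 8 dB below the -43 dB threshold.
A 1:2 expander multiplies undershoot by 2: 8 × 2 = 16 dB below threshold.
Output = -43 − 16 = -59 dB.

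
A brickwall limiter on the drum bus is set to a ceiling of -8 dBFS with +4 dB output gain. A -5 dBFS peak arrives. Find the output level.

-4 dBFS

At ∞:1, everything above -8 dBFS is held at the ceiling.
Output gain then adds 4 dB: -8 + 4 = -4 dBFS.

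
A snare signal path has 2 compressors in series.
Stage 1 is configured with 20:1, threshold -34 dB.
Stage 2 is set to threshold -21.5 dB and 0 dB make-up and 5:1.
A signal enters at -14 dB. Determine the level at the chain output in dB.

-33 dB

Stage 1: overshoot 20 dB → 20/20 = 1 dB → -33 dB.
Stage 2: below threshold (-33 ≤ -21.5); passes unchanged; output -33 dB.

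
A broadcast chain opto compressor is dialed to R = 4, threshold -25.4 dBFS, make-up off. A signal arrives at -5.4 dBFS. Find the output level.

The input is 20 dB above the -25.4 dBFS threshold.
4:1 compression reduces that to 20/4 = 5 dB over.
Output = -25.4 + 5 = -20.4 dBFS.

-20.4 dBFS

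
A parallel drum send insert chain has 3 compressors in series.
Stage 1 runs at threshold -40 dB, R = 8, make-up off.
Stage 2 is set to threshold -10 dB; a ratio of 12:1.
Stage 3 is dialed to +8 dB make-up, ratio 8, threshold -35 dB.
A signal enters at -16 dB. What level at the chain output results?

-29 dB

Stage 1: overshoot 24 dB → 24/8 = 3 dB → -37 dB.
Stage 2: below threshold (-37 ≤ -10); passes unchanged; output -37 dB.
Stage 3: below threshold (-37 ≤ -35); passes unchanged; make-up brings it to -29 dB.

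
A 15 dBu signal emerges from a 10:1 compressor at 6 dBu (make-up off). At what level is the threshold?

5 dBu

Gain reduction = 15 − 6 = 9 dB; output overshoot = GR / (R − 1) = 9 / 9 = 1 dB.
Threshold = output − output overshoot = 6 − 1 = 5 dBu.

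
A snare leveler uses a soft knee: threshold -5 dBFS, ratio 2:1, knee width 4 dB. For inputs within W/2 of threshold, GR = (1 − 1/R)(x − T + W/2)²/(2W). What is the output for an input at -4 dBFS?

-4.5625 dBFS

x − T + W/2 = -4 − (-5) + 2 = 3.
GR = (1 − 1/2) × 3² / 8 = 0.5 × 9 / 8 = 0.5625 dB.
Output = -4 − 0.5625 = -4.5625 dBFS.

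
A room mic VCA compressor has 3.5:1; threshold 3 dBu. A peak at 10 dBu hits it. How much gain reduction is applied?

The signal is 7 dB above threshold.
At 3.5:1, output sits 7/3.5 = 2 dB above threshold.
GR = overshoot in − overshoot out = 7 − 2 = 5 dB.

5 dB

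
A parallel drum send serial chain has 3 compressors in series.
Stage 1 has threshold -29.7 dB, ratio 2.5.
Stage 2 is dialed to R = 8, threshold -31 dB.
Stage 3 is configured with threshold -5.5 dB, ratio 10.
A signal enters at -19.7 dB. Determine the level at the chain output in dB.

-30.3375 dB

Stage 1: overshoot 10 dB → 10/2.5 = 4 dB → -25.7 dB.
Stage 2: overshoot 5.3 dB → 5.3/8 = 0.6625 dB → -30.3375 dB.
Stage 3: below threshold (-30.3375 ≤ -5.5); passes unchanged; output -30.3375 dB.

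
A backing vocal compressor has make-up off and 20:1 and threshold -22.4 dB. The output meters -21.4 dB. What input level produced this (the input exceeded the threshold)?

-2.4 dB

The compressed level sits -21.4 − (-22.4) = 1 dB over threshold.
Before 20:1 compression the overshoot was 1 × 20 = 20 dB, so input = -22.4 + 20 = -2.4 dB.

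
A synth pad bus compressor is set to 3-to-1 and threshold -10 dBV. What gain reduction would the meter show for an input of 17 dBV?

18 dB

17 dBV exceeds the threshold by 27 dB.
At 3:1, output sits 27/3 = 9 dB above threshold.
So the signal is attenuated by 27 − 9 = 18 dB.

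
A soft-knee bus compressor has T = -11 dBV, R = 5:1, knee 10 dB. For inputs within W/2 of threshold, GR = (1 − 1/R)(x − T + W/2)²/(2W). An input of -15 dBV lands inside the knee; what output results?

x − T + W/2 = -15 − (-11) + 5 = 1.
GR = (1 − 1/5) × 1² / 20 = 0.8 × 1 / 20 = 0.04 dB.
Output = -15 − 0.04 = -15.04 dBV.

-15.04 dBV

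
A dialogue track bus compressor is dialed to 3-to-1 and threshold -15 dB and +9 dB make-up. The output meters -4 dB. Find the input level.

Remove make-up: -4 − 9 = -13 dB.
That's 2 dB above the -15 dB threshold.
Before 3:1 compression the overshoot was 2 × 3 = 6 dB, so input = -15 + 6 = -9 dB.

-9 dB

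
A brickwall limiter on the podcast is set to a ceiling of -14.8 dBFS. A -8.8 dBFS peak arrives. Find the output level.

A brickwall limiter is an ∞:1 compressor: any input above the ceiling is clamped to -14.8 dBFS.

-14.8 dBFS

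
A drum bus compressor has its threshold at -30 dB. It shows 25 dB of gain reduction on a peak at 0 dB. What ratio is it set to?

6:1

Input overshoot = 0 − (-30) = 30 dB.
Output overshoot = 30 − 25 = 5 dB.
Ratio = input overshoot / output overshoot = 30 / 5 = 6.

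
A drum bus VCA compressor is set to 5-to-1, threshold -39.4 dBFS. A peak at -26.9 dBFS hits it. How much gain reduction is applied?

Overshoot = -26.9 − (-39.4) = 12.5 dB.
At 5:1, output sits 12.5/5 = 2.5 dB above threshold.
GR = overshoot in − overshoot out = 12.5 − 2.5 = 10 dB.

10 dB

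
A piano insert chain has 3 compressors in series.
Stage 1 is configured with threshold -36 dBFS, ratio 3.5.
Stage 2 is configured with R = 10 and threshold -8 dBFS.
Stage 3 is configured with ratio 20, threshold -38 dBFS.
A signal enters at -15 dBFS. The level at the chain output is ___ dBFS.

Stage 1: -15 dBFS is 21 dB over -36 dBFS; at 3.5:1 that becomes 6 dB over, giving -30 dBFS.
Stage 2: below threshold (-30 ≤ -8); passes unchanged; output -30 dBFS.
Stage 3: 8 dB above -38 dBFS, reduced 20:1 to 0.4 dB above → -37.6 dBFS.

-37.6 dBFS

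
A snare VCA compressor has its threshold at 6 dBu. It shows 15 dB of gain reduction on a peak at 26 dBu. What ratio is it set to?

Input overshoot = 26 − 6 = 20 dB.
Output overshoot = 20 − 15 = 5 dB.
Ratio = input overshoot / output overshoot = 20 / 5 = 4.

4:1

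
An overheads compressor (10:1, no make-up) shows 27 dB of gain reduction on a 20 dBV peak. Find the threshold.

Gain reduction = 20 − (-7) = 27 dB; output overshoot = GR / (R − 1) = 27 / 9 = 3 dB.
Threshold = output − output overshoot = -7 − 3 = -10 dBV.

-10 dBV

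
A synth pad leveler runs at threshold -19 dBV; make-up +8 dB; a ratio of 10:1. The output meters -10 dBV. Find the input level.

Stripping the +8 dB make-up gives -18 dBV at the gain stage.
That's 1 dB above the -19 dBV threshold.
Undo the ratio: input overshoot = 1 × 10 = 10 dB, giving input = -9 dBV.

-9 dBV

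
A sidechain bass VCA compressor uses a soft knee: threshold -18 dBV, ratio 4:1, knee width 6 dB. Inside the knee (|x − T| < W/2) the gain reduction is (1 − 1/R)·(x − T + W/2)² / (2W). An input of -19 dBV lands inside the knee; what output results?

x − T + W/2 = -19 − (-18) + 3 = 2.
GR = (1 − 1/4) × 2² / 12 = 0.75 × 4 / 12 = 0.25 dB.
Output = -19 − 0.25 = -19.25 dBV.

-19.25 dBV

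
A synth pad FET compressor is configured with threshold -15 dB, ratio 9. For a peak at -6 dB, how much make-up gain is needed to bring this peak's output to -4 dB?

The peak compresses to -15 + 9/9 = -14 dB.
To reach -4 dB requires -4 − (-14) = 10 dB of make-up.

10 dB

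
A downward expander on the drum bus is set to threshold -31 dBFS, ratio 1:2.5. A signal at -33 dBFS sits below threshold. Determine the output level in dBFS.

Undershoot = (-31) − (-33) = 2 dB.
At 1:2.5, that expands to 5 dB under threshold.
Output = -31 − 5 = -36 dBFS.

-36 dBFS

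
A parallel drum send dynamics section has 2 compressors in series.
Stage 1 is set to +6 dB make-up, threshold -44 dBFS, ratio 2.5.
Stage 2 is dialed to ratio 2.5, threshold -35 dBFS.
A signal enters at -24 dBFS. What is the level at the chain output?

Stage 1: -24 dBFS is 20 dB over -44 dBFS; at 2.5:1 that becomes 8 dB over, giving -36 dBFS; +6 dB make-up → -30 dBFS.
Stage 2: overshoot 5 dB → 5/2.5 = 2 dB → -33 dBFS.

-33 dBFS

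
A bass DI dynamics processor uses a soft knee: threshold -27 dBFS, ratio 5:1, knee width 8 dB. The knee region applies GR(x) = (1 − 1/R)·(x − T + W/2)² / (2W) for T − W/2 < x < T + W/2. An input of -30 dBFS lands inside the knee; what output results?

-30.05 dBFS

x − T + W/2 = -30 − (-27) + 4 = 1.
GR = (1 − 1/5) × 1² / 16 = 0.8 × 1 / 16 = 0.05 dB.
Output = -30 − 0.05 = -30.05 dBFS.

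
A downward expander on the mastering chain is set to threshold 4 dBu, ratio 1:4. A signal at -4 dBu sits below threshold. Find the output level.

-28 dBu

Undershoot = 4 − (-4) = 8 dB.
At 1:4, that expands to 32 dB under threshold.
Output = 4 − 32 = -28 dBu.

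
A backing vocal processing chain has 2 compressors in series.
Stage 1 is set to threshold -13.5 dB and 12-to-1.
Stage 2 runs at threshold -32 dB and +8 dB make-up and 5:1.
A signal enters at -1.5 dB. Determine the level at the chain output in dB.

-20.1 dB

Stage 1: 12 dB above -13.5 dB, reduced 12:1 to 1 dB above → -12.5 dB.
Stage 2: overshoot 19.5 dB → 19.5/5 = 3.9 dB → -28.1 dB; +8 dB make-up → -20.1 dB.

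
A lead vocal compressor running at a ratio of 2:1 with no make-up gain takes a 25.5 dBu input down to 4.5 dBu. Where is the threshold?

-16.5 dBu

Input is 42 dB above T (since output overshoot × R = input overshoot: (4.5 − T)·2 = 25.5 − T gives T = -16.5 dBu).
Check: -16.5 + (25.5 − (-16.5))/2 = -16.5 + 21 = 4.5 dBu. ✓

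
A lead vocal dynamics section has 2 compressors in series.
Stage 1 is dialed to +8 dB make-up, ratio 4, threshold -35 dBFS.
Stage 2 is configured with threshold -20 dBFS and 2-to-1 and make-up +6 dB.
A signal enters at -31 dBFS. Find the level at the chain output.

-20 dBFS

Stage 1: -31 dBFS is 4 dB over -35 dBFS; at 4:1 that becomes 1 dB over, giving -34 dBFS; +8 dB make-up → -26 dBFS.
Stage 2: -26 dBFS ≤ -20 dBFS, so stage 2 doesn't engage; make-up brings it to -20 dBFS.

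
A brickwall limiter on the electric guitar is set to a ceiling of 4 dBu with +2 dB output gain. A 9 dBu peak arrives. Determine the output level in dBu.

6 dBu

The limiter clamps the peak to its 4 dBu ceiling.
Output gain then adds 2 dB: 4 + 2 = 6 dBu.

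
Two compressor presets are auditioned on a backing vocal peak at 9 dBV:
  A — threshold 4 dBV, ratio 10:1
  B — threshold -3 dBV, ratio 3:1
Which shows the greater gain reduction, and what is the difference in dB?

A: GR = 5 − 5/10 = 4.5 dB.
B: GR = 12 − 12/3 = 8 dB.
B reduces 3.5 dB more.

B, by 3.5 dB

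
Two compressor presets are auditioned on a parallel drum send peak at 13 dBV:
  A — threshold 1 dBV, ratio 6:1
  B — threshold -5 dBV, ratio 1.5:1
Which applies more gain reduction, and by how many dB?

A, by 4 dB

A: 12 dB over, compressed to 2 dB over, so 10 dB of GR.
B: 18 dB over, compressed to 12 dB over, so 6 dB of GR.
A reduces 4 dB more.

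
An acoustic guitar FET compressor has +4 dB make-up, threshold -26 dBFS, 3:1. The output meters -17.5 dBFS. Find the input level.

-12.5 dBFS

Remove make-up: -17.5 − 4 = -21.5 dBFS.
Post-compression overshoot = -21.5 − (-26) = 4.5 dB.
Undo the ratio: input overshoot = 4.5 × 3 = 13.5 dB, giving input = -12.5 dBFS.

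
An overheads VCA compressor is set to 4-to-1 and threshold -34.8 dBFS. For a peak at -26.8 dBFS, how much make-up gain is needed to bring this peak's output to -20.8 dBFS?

12 dB

Overshoot 8 dB → 8/4 = 2 dB after compression, so the compressed level is -34.8 + 2 = -32.8 dBFS.
Make-up = target − compressed = -20.8 − (-32.8) = 12 dB.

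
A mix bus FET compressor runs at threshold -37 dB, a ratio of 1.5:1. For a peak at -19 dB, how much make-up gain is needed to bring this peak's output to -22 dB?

Overshoot 18 dB → 18/1.5 = 12 dB after compression, so the compressed level is -37 + 12 = -25 dB.
Make-up = target − compressed = -22 − (-25) = 3 dB.

3 dB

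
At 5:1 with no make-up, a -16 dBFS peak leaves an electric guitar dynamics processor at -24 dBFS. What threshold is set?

Input is 10 dB above T (since output overshoot × R = input overshoot: (-24 − T)·5 = -16 − T gives T = -26 dBFS).
Check: -26 + (-16 − (-26))/5 = -26 + 2 = -24 dBFS. ✓

-26 dBFS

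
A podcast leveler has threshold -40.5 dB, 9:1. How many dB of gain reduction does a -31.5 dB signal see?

Overshoot = -31.5 − (-40.5) = 9 dB.
A 9:1 ratio leaves 1 dB of that excess.
Gain reduction = 9 − 1 = 8 dB.

8 dB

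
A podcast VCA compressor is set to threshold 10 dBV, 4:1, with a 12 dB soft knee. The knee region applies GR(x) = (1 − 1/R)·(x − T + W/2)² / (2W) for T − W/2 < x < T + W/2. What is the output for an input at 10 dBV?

x − T + W/2 = 10 − 10 + 6 = 6.
GR = (1 − 1/4) × 6² / 24 = 0.75 × 36 / 24 = 1.125 dB.
Output = 10 − 1.125 = 8.875 dBV.

8.875 dBV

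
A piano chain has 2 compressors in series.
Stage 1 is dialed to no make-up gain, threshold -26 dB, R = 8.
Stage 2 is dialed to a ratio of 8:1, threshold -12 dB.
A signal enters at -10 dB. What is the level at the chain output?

-24 dB

Stage 1: -10 dB is 16 dB over -26 dB; at 8:1 that becomes 2 dB over, giving -24 dB.
Stage 2: below threshold (-24 ≤ -12); passes unchanged; output -24 dB.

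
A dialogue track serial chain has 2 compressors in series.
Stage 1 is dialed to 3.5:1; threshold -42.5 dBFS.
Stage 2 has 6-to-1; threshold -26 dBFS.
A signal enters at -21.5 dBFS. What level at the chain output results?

Stage 1: -21.5 dBFS is 21 dB over -42.5 dBFS; at 3.5:1 that becomes 6 dB over, giving -36.5 dBFS.
Stage 2: -36.5 dBFS is at or below the -26 dBFS threshold — no compression; output -36.5 dBFS.

-36.5 dBFS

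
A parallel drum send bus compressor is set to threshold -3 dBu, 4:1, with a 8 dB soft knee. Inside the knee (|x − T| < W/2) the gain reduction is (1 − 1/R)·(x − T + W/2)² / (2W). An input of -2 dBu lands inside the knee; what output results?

-3.171875 dBu

x − T + W/2 = -2 − (-3) + 4 = 5.
GR = (1 − 1/4) × 5² / 16 = 0.75 × 25 / 16 = 1.171875 dB.
Output = -2 − 1.171875 = -3.171875 dBu.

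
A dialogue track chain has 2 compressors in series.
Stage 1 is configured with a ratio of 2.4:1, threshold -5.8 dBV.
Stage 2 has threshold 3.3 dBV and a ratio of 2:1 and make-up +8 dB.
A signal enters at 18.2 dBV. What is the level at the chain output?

Stage 1: 18.2 dBV is 24 dB over -5.8 dBV; at 2.4:1 that becomes 10 dB over, giving 4.2 dBV.
Stage 2: overshoot 0.9 dB → 0.9/2 = 0.45 dB → 3.75 dBV; +8 dB make-up → 11.75 dBV.

11.75 dBV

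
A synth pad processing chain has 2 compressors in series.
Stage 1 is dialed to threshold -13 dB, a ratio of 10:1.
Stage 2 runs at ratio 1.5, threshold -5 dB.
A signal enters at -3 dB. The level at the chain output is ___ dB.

Stage 1: overshoot 10 dB → 10/10 = 1 dB → -12 dB.
Stage 2: below threshold (-12 ≤ -5); passes unchanged; output -12 dB.

-12 dB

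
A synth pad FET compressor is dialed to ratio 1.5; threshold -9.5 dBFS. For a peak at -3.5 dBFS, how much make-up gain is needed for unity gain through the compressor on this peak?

2 dB

Without make-up, output = threshold + overshoot/1.5 = -9.5 + 4 = -5.5 dBFS.
Gap to target: 2 dB.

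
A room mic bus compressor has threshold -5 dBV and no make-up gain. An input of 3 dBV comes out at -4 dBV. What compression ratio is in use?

Input overshoot = 3 − (-5) = 8 dB; output overshoot = -4 − (-5) = 1 dB.
Ratio = 8 / 1 = 8.

8:1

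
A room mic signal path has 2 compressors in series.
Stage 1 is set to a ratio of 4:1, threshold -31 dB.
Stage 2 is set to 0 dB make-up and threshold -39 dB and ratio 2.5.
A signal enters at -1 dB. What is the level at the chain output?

-32.8 dB

Stage 1: overshoot 30 dB → 30/4 = 7.5 dB → -23.5 dB.
Stage 2: overshoot 15.5 dB → 15.5/2.5 = 6.2 dB → -32.8 dB.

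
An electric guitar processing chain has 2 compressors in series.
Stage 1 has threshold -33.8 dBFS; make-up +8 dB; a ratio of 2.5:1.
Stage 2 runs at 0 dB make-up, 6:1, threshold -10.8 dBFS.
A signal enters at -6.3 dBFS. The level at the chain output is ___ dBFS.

-14.8 dBFS

Stage 1: overshoot 27.5 dB → 27.5/2.5 = 11 dB → -22.8 dBFS; +8 dB make-up → -14.8 dBFS.
Stage 2: -14.8 dBFS is at or below the -10.8 dBFS threshold — no compression; output -14.8 dBFS.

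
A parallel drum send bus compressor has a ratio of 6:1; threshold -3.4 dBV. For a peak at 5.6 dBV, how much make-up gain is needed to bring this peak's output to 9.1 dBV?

The peak compresses to -3.4 + 9/6 = -1.9 dBV.
To reach 9.1 dBV requires 9.1 − (-1.9) = 11 dB of make-up.

11 dB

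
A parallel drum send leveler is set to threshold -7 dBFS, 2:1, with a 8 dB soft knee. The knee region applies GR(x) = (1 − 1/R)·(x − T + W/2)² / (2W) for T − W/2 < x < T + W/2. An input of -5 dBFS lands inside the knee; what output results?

-6.125 dBFS

x − T + W/2 = -5 − (-7) + 4 = 6.
GR = (1 − 1/2) × 6² / 16 = 0.5 × 36 / 16 = 1.125 dB.
Output = -5 − 1.125 = -6.125 dBFS.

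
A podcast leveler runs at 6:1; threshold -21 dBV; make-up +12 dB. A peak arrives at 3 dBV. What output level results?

-5 dBV

Overshoot: 3 − (-21) = 24 dB.
The 24 dB excess becomes 4 dB after 6:1 reduction.
So the level is -21 + 4 = -17 dBV; make-up adds 12 dB, giving -5 dBV.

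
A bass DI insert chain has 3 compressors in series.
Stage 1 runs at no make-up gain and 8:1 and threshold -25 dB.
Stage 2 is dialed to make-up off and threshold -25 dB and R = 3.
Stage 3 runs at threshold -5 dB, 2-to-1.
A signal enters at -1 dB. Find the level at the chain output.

Stage 1: 24 dB above -25 dB, reduced 8:1 to 3 dB above → -22 dB.
Stage 2: -22 dB is 3 dB over -25 dB; at 3:1 that becomes 1 dB over, giving -24 dB.
Stage 3: -24 dB ≤ -5 dB, so stage 3 doesn't engage; output -24 dB.

-24 dB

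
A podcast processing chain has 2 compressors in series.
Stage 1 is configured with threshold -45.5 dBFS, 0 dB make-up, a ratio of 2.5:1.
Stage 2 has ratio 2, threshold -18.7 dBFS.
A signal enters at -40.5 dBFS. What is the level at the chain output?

Stage 1: overshoot 5 dB → 5/2.5 = 2 dB → -43.5 dBFS.
Stage 2: -43.5 dBFS ≤ -18.7 dBFS, so stage 2 doesn't engage; output -43.5 dBFS.

-43.5 dBFS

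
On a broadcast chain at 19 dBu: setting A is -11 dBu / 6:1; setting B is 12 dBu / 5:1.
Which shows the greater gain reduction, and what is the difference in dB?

A: 30 dB over, compressed to 5 dB over, so 25 dB of GR.
B: 7 dB over, compressed to 1.4 dB over, so 5.6 dB of GR.
Difference: 19.4 dB in favour of A.

A, by 19.4 dB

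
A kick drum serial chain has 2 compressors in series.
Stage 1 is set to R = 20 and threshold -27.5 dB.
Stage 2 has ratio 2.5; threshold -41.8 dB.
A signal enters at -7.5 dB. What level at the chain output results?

-35.68 dB

Stage 1: overshoot 20 dB → 20/20 = 1 dB → -26.5 dB.
Stage 2: overshoot 15.3 dB → 15.3/2.5 = 6.12 dB → -35.68 dB.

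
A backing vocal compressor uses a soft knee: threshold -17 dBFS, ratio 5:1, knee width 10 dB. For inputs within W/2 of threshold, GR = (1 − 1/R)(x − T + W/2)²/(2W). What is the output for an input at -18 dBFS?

x − T + W/2 = -18 − (-17) + 5 = 4.
GR = (1 − 1/5) × 4² / 20 = 0.8 × 16 / 20 = 0.64 dB.
Output = -18 − 0.64 = -18.64 dBFS.

-18.64 dBFS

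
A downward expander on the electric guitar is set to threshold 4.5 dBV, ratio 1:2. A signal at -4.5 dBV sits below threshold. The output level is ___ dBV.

-13.5 dBV

The input is 9 dB below the 4.5 dBV threshold.
A 1:2 expander multiplies undershoot by 2: 9 × 2 = 18 dB below threshold.
Output = 4.5 − 18 = -13.5 dBV.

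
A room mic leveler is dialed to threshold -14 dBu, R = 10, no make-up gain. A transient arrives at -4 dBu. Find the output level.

-4 dBu sits 10 dB over threshold.
10:1 compression reduces that to 10/10 = 1 dB over.
So the level is -14 + 1 = -13 dBu.

-13 dBu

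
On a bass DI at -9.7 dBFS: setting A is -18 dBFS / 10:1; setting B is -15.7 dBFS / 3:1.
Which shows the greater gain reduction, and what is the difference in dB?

A: 8.3 dB over, compressed to 0.83 dB over, so 7.47 dB of GR.
B: 6 dB over, compressed to 2 dB over, so 4 dB of GR.
A reduces 3.47 dB more.

A, by 3.47 dB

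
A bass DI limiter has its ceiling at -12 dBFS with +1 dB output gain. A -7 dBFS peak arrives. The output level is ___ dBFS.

-11 dBFS

The limiter clamps the peak to its -12 dBFS ceiling.
Output gain then adds 1 dB: -12 + 1 = -11 dBFS.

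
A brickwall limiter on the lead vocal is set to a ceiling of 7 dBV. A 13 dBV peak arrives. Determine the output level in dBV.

A brickwall limiter is an ∞:1 compressor: any input above the ceiling is clamped to 7 dBV.

7 dBV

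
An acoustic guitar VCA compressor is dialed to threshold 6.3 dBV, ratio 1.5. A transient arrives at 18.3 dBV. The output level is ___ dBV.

18.3 dBV sits 12 dB over threshold.
The 12 dB excess becomes 8 dB after 1.5:1 reduction.
So the level is 6.3 + 8 = 14.3 dBV.

14.3 dBV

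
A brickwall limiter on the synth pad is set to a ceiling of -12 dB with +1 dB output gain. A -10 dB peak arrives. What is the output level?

At ∞:1, everything above -12 dB is held at the ceiling.
Output gain then adds 1 dB: -12 + 1 = -11 dB.

-11 dB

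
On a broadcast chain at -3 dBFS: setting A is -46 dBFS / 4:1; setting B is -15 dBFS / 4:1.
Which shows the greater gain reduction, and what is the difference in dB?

A: 43 dB over, compressed to 10.75 dB over, so 32.25 dB of GR.
B: 12 dB over, compressed to 3 dB over, so 9 dB of GR.
Difference: 23.25 dB in favour of A.

A, by 23.25 dB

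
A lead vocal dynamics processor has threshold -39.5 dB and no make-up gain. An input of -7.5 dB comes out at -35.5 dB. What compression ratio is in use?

Input overshoot = -7.5 − (-39.5) = 32 dB; output overshoot = -35.5 − (-39.5) = 4 dB.
Ratio = 32 / 4 = 8.

8:1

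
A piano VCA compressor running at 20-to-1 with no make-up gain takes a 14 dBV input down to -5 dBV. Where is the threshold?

-6 dBV

Input is 20 dB above T (since output overshoot × R = input overshoot: (-5 − T)·20 = 14 − T gives T = -6 dBV).
Check: -6 + (14 − (-6))/20 = -6 + 1 = -5 dBV. ✓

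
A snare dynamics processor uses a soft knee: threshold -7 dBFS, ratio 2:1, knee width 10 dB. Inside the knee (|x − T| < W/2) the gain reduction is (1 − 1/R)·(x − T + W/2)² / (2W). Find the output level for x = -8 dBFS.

x − T + W/2 = -8 − (-7) + 5 = 4.
GR = (1 − 1/2) × 4² / 20 = 0.5 × 16 / 20 = 0.4 dB.
Output = -8 − 0.4 = -8.4 dBFS.

-8.4 dBFS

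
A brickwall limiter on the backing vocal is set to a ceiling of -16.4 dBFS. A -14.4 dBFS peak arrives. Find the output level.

The limiter clamps the peak to its -16.4 dBFS ceiling.

-16.4 dBFS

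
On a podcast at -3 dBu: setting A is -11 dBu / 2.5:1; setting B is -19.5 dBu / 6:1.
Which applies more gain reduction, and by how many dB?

A: overshoot 8 dB → output overshoot 3.2 dB → GR 4.8 dB.
B: overshoot 16.5 dB → output overshoot 2.75 dB → GR 13.75 dB.
Difference: 8.95 dB in favour of B.

B, by 8.95 dB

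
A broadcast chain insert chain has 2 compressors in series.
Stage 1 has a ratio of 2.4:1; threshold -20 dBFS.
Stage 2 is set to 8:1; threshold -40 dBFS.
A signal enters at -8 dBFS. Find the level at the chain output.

-36.875 dBFS

Stage 1: -8 dBFS is 12 dB over -20 dBFS; at 2.4:1 that becomes 5 dB over, giving -15 dBFS.
Stage 2: -15 dBFS is 25 dB over -40 dBFS; at 8:1 that becomes 3.125 dB over, giving -36.875 dBFS.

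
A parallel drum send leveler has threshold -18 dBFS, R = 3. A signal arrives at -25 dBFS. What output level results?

-25 dBFS is 7 dB below the -18 dBFS threshold, so no gain reduction is applied.
Output = input = -25 dBFS.

-25 dBFS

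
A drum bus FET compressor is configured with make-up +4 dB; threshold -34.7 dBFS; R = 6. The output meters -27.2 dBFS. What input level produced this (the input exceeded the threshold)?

Before make-up, the level was -27.2 − 4 = -31.2 dBFS.
That's 3.5 dB above the -34.7 dBFS threshold.
Input overshoot = R × output overshoot = 21 dB → input = -34.7 + 21 = -13.7 dBFS.

-13.7 dBFS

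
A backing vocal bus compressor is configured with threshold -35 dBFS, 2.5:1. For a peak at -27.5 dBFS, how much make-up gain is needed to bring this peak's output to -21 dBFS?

11 dB

The peak compresses to -35 + 7.5/2.5 = -32 dBFS.
To reach -21 dBFS requires -21 − (-32) = 11 dB of make-up.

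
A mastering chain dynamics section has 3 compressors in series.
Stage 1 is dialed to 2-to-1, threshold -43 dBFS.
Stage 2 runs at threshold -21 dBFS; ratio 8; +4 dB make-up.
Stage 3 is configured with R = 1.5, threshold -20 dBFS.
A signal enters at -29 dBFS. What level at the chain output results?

Stage 1: -29 dBFS is 14 dB over -43 dBFS; at 2:1 that becomes 7 dB over, giving -36 dBFS.
Stage 2: below threshold (-36 ≤ -21); passes unchanged; make-up brings it to -32 dBFS.
Stage 3: -32 dBFS is at or below the -20 dBFS threshold — no compression; output -32 dBFS.

-32 dBFS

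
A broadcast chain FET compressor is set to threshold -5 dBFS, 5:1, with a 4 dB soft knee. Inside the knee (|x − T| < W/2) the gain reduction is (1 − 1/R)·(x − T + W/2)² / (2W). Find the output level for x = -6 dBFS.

x − T + W/2 = -6 − (-5) + 2 = 1.
GR = (1 − 1/5) × 1² / 8 = 0.8 × 1 / 8 = 0.1 dB.
Output = -6 − 0.1 = -6.1 dBFS.

-6.1 dBFS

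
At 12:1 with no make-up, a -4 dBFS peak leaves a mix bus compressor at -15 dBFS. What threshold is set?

Gain reduction = -4 − (-15) = 11 dB; output overshoot = GR / (R − 1) = 11 / 11 = 1 dB.
Threshold = output − output overshoot = -15 − 1 = -16 dBFS.

-16 dBFS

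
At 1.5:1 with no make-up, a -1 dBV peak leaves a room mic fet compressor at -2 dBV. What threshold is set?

Gain reduction = -1 − (-2) = 1 dB; output overshoot = GR / (R − 1) = 1 / 0.5 = 2 dB.
Threshold = output − output overshoot = -2 − 2 = -4 dBV.

-4 dBV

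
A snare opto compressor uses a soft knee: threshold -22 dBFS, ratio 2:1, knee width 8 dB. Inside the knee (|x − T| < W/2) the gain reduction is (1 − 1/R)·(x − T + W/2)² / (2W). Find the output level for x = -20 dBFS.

x − T + W/2 = -20 − (-22) + 4 = 6.
GR = (1 − 1/2) × 6² / 16 = 0.5 × 36 / 16 = 1.125 dB.
Output = -20 − 1.125 = -21.125 dBFS.

-21.125 dBFS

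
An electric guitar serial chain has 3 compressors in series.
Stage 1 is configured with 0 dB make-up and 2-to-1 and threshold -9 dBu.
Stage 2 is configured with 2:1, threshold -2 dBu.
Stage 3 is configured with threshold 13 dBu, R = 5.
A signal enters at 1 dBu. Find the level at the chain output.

Stage 1: 1 dBu is 10 dB over -9 dBu; at 2:1 that becomes 5 dB over, giving -4 dBu.
Stage 2: -4 dBu is at or below the -2 dBu threshold — no compression; output -4 dBu.
Stage 3: -4 dBu is at or below the 13 dBu threshold — no compression; output -4 dBu.

-4 dBu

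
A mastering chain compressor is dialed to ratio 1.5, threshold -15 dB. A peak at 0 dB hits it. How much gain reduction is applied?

Overshoot = 0 − (-15) = 15 dB.
A 1.5:1 ratio leaves 10 dB of that excess.
GR = overshoot in − overshoot out = 15 − 10 = 5 dB.

5 dB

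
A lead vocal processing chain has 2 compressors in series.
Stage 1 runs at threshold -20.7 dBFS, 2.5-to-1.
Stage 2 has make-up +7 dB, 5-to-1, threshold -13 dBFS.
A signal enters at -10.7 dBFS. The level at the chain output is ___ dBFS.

-9.7 dBFS

Stage 1: overshoot 10 dB → 10/2.5 = 4 dB → -16.7 dBFS.
Stage 2: -16.7 dBFS ≤ -13 dBFS, so stage 2 doesn't engage; make-up brings it to -9.7 dBFS.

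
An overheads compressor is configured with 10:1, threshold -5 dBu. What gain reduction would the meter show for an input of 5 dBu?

9 dB

5 dBu exceeds the threshold by 10 dB.
At 10:1, output sits 10/10 = 1 dB above threshold.
So the signal is attenuated by 10 − 1 = 9 dB.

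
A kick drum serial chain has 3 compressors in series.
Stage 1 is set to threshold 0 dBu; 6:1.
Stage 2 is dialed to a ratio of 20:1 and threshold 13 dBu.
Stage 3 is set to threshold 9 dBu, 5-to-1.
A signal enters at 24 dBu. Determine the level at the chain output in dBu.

4 dBu

Stage 1: 24 dB above 0 dBu, reduced 6:1 to 4 dB above → 4 dBu.
Stage 2: 4 dBu ≤ 13 dBu, so stage 2 doesn't engage; output 4 dBu.
Stage 3: below threshold (4 ≤ 9); passes unchanged; output 4 dBu.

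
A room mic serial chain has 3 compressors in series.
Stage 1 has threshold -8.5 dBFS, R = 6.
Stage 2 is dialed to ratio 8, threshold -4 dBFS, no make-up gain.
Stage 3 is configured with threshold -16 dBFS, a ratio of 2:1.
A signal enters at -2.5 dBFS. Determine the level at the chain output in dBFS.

Stage 1: -2.5 dBFS is 6 dB over -8.5 dBFS; at 6:1 that becomes 1 dB over, giving -7.5 dBFS.
Stage 2: below threshold (-7.5 ≤ -4); passes unchanged; output -7.5 dBFS.
Stage 3: overshoot 8.5 dB → 8.5/2 = 4.25 dB → -11.75 dBFS.

-11.75 dBFS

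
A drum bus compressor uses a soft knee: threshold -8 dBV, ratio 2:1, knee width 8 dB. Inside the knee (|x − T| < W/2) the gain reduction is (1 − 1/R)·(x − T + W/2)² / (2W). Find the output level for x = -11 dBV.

x − T + W/2 = -11 − (-8) + 4 = 1.
GR = (1 − 1/2) × 1² / 16 = 0.5 × 1 / 16 = 0.03125 dB.
Output = -11 − 0.03125 = -11.03125 dBV.

-11.03125 dBV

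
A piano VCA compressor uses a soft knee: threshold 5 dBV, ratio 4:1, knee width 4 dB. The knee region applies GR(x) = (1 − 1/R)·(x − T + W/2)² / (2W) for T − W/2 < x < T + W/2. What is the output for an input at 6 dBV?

5.15625 dBV

x − T + W/2 = 6 − 5 + 2 = 3.
GR = (1 − 1/4) × 3² / 8 = 0.75 × 9 / 8 = 0.84375 dB.
Output = 6 − 0.84375 = 5.15625 dBV.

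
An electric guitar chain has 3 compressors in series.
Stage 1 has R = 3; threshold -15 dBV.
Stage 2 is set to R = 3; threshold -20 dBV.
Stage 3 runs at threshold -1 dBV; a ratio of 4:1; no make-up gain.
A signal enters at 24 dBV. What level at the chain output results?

Stage 1: overshoot 39 dB → 39/3 = 13 dB → -2 dBV.
Stage 2: 18 dB above -20 dBV, reduced 3:1 to 6 dB above → -14 dBV.
Stage 3: -14 dBV is at or below the -1 dBV threshold — no compression; output -14 dBV.

-14 dBV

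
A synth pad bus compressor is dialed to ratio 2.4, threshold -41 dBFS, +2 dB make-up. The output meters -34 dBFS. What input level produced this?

-29 dBFS

Stripping the +2 dB make-up gives -36 dBFS at the gain stage.
The compressed level sits -36 − (-41) = 5 dB over threshold.
Before 2.4:1 compression the overshoot was 5 × 2.4 = 12 dB, so input = -41 + 12 = -29 dBFS.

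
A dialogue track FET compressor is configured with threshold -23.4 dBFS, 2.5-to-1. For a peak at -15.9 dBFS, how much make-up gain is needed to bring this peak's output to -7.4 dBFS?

Without make-up, output = threshold + overshoot/2.5 = -23.4 + 3 = -20.4 dBFS.
Gap to target: 13 dB.

13 dB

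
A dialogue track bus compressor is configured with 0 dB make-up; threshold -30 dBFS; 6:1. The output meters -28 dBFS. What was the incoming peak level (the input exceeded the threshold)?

-18 dBFS

Post-compression overshoot = -28 − (-30) = 2 dB.
Input overshoot = R × output overshoot = 12 dB → input = -30 + 12 = -18 dBFS.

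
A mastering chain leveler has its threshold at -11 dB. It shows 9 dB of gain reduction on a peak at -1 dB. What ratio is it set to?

10:1

Input overshoot = -1 − (-11) = 10 dB.
Output overshoot = 10 − 9 = 1 dB.
Ratio = input overshoot / output overshoot = 10 / 1 = 10.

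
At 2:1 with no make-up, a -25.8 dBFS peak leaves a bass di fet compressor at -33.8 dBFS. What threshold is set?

-41.8 dBFS

Let T be the threshold. Output overshoot = (input overshoot)/R, so -33.8 − T = (-25.8 − T)/2.
2·(-33.8 − T) = -25.8 − T → 1·T = -67.6 − (-25.8) = -41.8.
T = -41.8/1 = -41.8 dBFS.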